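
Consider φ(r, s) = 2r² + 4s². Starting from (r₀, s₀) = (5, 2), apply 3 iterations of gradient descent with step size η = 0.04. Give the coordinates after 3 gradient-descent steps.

(2.96352, 0.628864)

∇φ = (4r, 8s)
Step 1: at (5, 2), ∇φ = (20, 16) → (5, 2) − 0.04·(20, 16) = (4.2, 1.36)
Step 2: at (4.2, 1.36), ∇φ = (16.8, 10.88) → (4.2, 1.36) − 0.04·(16.8, 10.88) = (3.528, 0.9248)
Step 3: at (3.528, 0.9248), ∇φ = (14.112, 7.3984) → (3.528, 0.9248) − 0.04·(14.112, 7.3984) = (2.96352, 0.628864)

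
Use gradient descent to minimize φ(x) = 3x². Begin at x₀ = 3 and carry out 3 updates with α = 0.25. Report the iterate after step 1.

φ′(x) = 6x
Step 1: φ′(3) = 18; x₁ = 3 − 0.25·18 = -1.5

-1.5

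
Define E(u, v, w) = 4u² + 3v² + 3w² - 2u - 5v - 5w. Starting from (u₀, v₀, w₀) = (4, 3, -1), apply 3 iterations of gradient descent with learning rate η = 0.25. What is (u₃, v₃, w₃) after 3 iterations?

∇E = (8u - 2, 6v - 5, 6w - 5)
Step 1: at (4, 3, -1), ∇E = (30, 13, -11) → (4, 3, -1) − 0.25·(30, 13, -11) = (-3.5, -0.25, 1.75)
Step 2: at (-3.5, -0.25, 1.75), ∇E = (-30, -6.5, 5.5) → (-3.5, -0.25, 1.75) − 0.25·(-30, -6.5, 5.5) = (4, 1.375, 0.375)
Step 3: at (4, 1.375, 0.375), ∇E = (30, 3.25, -2.75) → (4, 1.375, 0.375) − 0.25·(30, 3.25, -2.75) = (-3.5, 0.5625, 1.0625)

(-3.5, 0.5625, 1.0625)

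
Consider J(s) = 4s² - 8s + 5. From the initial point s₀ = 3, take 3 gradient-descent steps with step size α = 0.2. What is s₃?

0.568

J′(s) = 8s - 8
s₁ = 3 − 0.2·16 = -0.2
s₂ = -0.2 − 0.2·(-9.6) = 1.72
s₃ = 1.72 − 0.2·5.76 = 0.568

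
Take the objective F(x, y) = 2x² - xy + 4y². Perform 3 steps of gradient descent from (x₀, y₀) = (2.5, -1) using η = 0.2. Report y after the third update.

0.416

∇F = (4x - y, -x + 8y)
(x₁, y₁) = (2.5, -1) − 0.2·(11, -10.5) = (0.3, 1.1)
(x₂, y₂) = (0.3, 1.1) − 0.2·(0.1, 8.5) = (0.28, -0.6)
(x₃, y₃) = (0.28, -0.6) − 0.2·(1.72, -5.08) = (-0.064, 0.416)
y = 0.416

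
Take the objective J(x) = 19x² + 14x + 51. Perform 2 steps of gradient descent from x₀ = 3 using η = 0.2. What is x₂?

J′(x) = 38x + 14
x₁ = 3 − 0.2·128 = -22.6
x₂ = -22.6 − 0.2·(-844.8) = 146.36

146.36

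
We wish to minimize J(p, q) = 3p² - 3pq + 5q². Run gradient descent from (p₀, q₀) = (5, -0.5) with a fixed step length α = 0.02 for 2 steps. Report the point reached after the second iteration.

(3.8396, 0.1822)

∇J = (6p - 3q, -3p + 10q)
(p₁, q₁) = (5, -0.5) − 0.02·(31.5, -20) = (4.37, -0.1)
(p₂, q₂) = (4.37, -0.1) − 0.02·(26.52, -14.11) = (3.8396, 0.1822)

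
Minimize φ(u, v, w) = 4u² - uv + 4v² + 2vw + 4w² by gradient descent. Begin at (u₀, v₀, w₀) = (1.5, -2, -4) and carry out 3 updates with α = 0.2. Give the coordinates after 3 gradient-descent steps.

(-1.52, 3.584, 3.256)

∇φ = (8u - v, -u + 8v + 2w, 2v + 8w)
Step 1: at (1.5, -2, -4), ∇φ = (14, -25.5, -36) → (1.5, -2, -4) − 0.2·(14, -25.5, -36) = (-1.3, 3.1, 3.2)
Step 2: at (-1.3, 3.1, 3.2), ∇φ = (-13.5, 32.5, 31.8) → (-1.3, 3.1, 3.2) − 0.2·(-13.5, 32.5, 31.8) = (1.4, -3.4, -3.16)
Step 3: at (1.4, -3.4, -3.16), ∇φ = (14.6, -34.92, -32.08) → (1.4, -3.4, -3.16) − 0.2·(14.6, -34.92, -32.08) = (-1.52, 3.584, 3.256)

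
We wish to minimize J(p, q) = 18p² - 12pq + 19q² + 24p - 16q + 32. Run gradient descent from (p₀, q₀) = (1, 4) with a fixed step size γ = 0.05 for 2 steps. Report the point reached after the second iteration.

(-2.84, 3.02)

∇J = (36p - 12q + 24, -12p + 38q - 16)
(p₁, q₁) = (1, 4) − 0.05·(12, 124) = (0.4, -2.2)
(p₂, q₂) = (0.4, -2.2) − 0.05·(64.8, -104.4) = (-2.84, 3.02)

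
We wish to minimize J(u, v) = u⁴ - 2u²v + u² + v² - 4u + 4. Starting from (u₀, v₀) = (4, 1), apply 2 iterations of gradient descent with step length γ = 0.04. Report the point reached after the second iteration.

∇J = (4u³ - 4uv + 2u - 4, -2u² + 2v)
Step 1: at (4, 1), ∇J = (244, -30) → (4, 1) − 0.04·(244, -30) = (-5.76, 2.2)
Step 2: at (-5.76, 2.2), ∇J = (-729.243904, -61.9552) → (-5.76, 2.2) − 0.04·(-729.243904, -61.9552) = (23.40975616, 4.678208)

(23.40975616, 4.678208)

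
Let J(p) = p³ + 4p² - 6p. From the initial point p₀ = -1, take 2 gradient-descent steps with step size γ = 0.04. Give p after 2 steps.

J′(p) = 3p² + 8p - 6
p₁ = -1 − 0.04·(-11) = -0.56
p₂ = -0.56 − 0.04·(-9.5392) = -0.178432

-0.178432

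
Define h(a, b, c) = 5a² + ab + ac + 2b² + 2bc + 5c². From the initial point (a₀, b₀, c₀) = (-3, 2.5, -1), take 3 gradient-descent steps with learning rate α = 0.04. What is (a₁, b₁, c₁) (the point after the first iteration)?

∇h = (10a + b + c, a + 4b + 2c, a + 2b + 10c)
Step 1: at (-3, 2.5, -1), ∇h = (-28.5, 5, -8) → (-3, 2.5, -1) − 0.04·(-28.5, 5, -8) = (-1.86, 2.3, -0.68)

(-1.86, 2.3, -0.68)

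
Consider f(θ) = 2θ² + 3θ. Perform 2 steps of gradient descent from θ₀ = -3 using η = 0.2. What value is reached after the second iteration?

f′(θ) = 4θ + 3
θ₁ = -3 − 0.2·(-9) = -1.2
θ₂ = -1.2 − 0.2·(-1.8) = -0.84

-0.84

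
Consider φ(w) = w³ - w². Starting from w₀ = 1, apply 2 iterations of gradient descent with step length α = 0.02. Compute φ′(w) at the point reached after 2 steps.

0.850733211328

φ′(w) = 3w² - 2w
Step 1: φ′(1) = 1; w₁ = 1 − 0.02·1 = 0.98
Step 2: φ′(0.98) = 0.9212; w₂ = 0.98 − 0.02·0.9212 = 0.961576
φ′(w) at (0.961576) = 0.850733211328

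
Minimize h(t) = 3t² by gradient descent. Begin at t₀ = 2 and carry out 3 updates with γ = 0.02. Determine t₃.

h′(t) = 6t
Step 1: h′(2) = 12; t₁ = 2 − 0.02·12 = 1.76
Step 2: h′(1.76) = 10.56; t₂ = 1.76 − 0.02·10.56 = 1.5488
Step 3: h′(1.5488) = 9.2928; t₃ = 1.5488 − 0.02·9.2928 = 1.362944

1.362944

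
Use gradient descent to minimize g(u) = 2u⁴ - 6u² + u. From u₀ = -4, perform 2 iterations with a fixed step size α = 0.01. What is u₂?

g′(u) = 8u³ - 12u + 1
Step 1: g′(-4) = -463; u₁ = -4 − 0.01·(-463) = 0.63
Step 2: g′(0.63) = -4.559624; u₂ = 0.63 − 0.01·(-4.559624) = 0.67559624

0.67559624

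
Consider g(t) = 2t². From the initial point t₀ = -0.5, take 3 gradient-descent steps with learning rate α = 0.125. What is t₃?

-0.0625

g′(t) = 4t
Step 1: g′(-0.5) = -2; t₁ = -0.5 − 0.125·(-2) = -0.25
Step 2: g′(-0.25) = -1; t₂ = -0.25 − 0.125·(-1) = -0.125
Step 3: g′(-0.125) = -0.5; t₃ = -0.125 − 0.125·(-0.5) = -0.0625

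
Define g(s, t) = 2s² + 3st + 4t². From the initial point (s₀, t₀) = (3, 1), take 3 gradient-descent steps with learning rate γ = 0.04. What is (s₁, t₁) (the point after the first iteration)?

(2.4, 0.32)

∇g = (4s + 3t, 3s + 8t)
(s₁, t₁) = (3, 1) − 0.04·(15, 17) = (2.4, 0.32)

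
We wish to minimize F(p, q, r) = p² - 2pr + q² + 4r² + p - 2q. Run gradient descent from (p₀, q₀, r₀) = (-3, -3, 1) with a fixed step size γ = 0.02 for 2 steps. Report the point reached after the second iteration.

(-2.7368, -2.6864, 0.4904)

∇F = (2p - 2r + 1, 2q - 2, -2p + 8r)
(p₁, q₁, r₁) = (-3, -3, 1) − 0.02·(-7, -8, 14) = (-2.86, -2.84, 0.72)
(p₂, q₂, r₂) = (-2.86, -2.84, 0.72) − 0.02·(-6.16, -7.68, 11.48) = (-2.7368, -2.6864, 0.4904)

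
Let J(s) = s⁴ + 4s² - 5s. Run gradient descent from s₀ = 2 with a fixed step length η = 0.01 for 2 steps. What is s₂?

1.33960428

J′(s) = 4s³ + 8s - 5
Step 1: J′(2) = 43; s₁ = 2 − 0.01·43 = 1.57
Step 2: J′(1.57) = 23.039572; s₂ = 1.57 − 0.01·23.039572 = 1.33960428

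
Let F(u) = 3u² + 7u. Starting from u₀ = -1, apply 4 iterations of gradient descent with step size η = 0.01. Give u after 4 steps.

-1.03654184

F′(u) = 6u + 7
u₁ = -1 − 0.01·1 = -1.01
u₂ = -1.01 − 0.01·0.94 = -1.0194
u₃ = -1.0194 − 0.01·0.8836 = -1.028236
u₄ = -1.028236 − 0.01·0.830584 = -1.03654184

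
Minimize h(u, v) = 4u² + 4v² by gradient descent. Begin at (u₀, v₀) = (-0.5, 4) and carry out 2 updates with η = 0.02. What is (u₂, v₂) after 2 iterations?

(-0.3528, 2.8224)

∇h = (8u, 8v)
Step 1: at (-0.5, 4), ∇h = (-4, 32) → (-0.5, 4) − 0.02·(-4, 32) = (-0.42, 3.36)
Step 2: at (-0.42, 3.36), ∇h = (-3.36, 26.88) → (-0.42, 3.36) − 0.02·(-3.36, 26.88) = (-0.3528, 2.8224)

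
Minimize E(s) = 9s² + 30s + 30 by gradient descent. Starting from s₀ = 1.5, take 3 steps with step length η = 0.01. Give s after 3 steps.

E′(s) = 18s + 30
Step 1: E′(1.5) = 57; s₁ = 1.5 − 0.01·57 = 0.93
Step 2: E′(0.93) = 46.74; s₂ = 0.93 − 0.01·46.74 = 0.4626
Step 3: E′(0.4626) = 38.3268; s₃ = 0.4626 − 0.01·38.3268 = 0.079332

0.079332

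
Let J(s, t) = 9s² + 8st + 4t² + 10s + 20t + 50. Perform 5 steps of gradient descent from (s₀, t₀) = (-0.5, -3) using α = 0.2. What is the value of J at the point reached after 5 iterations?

3408557.9407652096

∇J = (18s + 8t + 10, 8s + 8t + 20)
(s₁, t₁) = (-0.5, -3) − 0.2·(-23, -8) = (4.1, -1.4)
(s₂, t₂) = (4.1, -1.4) − 0.2·(72.6, 41.6) = (-10.42, -9.72)
(s₃, t₃) = (-10.42, -9.72) − 0.2·(-255.32, -141.12) = (40.644, 18.504)
(s₄, t₄) = (40.644, 18.504) − 0.2·(889.624, 493.184) = (-137.2808, -80.1328)
(s₅, t₅) = (-137.2808, -80.1328) − 0.2·(-3102.1168, -1719.3088) = (483.14256, 263.72896)
J(483.14256, 263.72896) = 3408557.9407652096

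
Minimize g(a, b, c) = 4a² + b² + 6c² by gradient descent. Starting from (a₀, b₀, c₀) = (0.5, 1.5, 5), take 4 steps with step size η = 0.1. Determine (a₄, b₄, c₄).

(0.0008, 0.6144, 0.008)

∇g = (8a, 2b, 12c)
Step 1: at (0.5, 1.5, 5), ∇g = (4, 3, 60) → (0.5, 1.5, 5) − 0.1·(4, 3, 60) = (0.1, 1.2, -1)
Step 2: at (0.1, 1.2, -1), ∇g = (0.8, 2.4, -12) → (0.1, 1.2, -1) − 0.1·(0.8, 2.4, -12) = (0.02, 0.96, 0.2)
Step 3: at (0.02, 0.96, 0.2), ∇g = (0.16, 1.92, 2.4) → (0.02, 0.96, 0.2) − 0.1·(0.16, 1.92, 2.4) = (0.004, 0.768, -0.04)
Step 4: at (0.004, 0.768, -0.04), ∇g = (0.032, 1.536, -0.48) → (0.004, 0.768, -0.04) − 0.1·(0.032, 1.536, -0.48) = (0.0008, 0.6144, 0.008)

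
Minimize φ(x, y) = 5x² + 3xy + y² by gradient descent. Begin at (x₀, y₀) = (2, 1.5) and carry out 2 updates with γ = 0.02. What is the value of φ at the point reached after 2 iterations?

11.739773

∇φ = (10x + 3y, 3x + 2y)
Step 1: at (2, 1.5), ∇φ = (24.5, 9) → (2, 1.5) − 0.02·(24.5, 9) = (1.51, 1.32)
Step 2: at (1.51, 1.32), ∇φ = (19.06, 7.17) → (1.51, 1.32) − 0.02·(19.06, 7.17) = (1.1288, 1.1766)
φ(1.1288, 1.1766) = 11.739773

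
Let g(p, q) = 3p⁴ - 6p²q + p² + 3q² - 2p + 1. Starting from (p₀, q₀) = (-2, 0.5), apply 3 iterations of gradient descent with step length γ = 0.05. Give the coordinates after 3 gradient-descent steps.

(49.8166, 8.699)

∇g = (12p³ - 12pq + 2p - 2, -6p² + 6q)
(p₁, q₁) = (-2, 0.5) − 0.05·(-90, -21) = (2.5, 1.55)
(p₂, q₂) = (2.5, 1.55) − 0.05·(144, -28.2) = (-4.7, 2.96)
(p₃, q₃) = (-4.7, 2.96) − 0.05·(-1090.332, -114.78) = (49.8166, 8.699)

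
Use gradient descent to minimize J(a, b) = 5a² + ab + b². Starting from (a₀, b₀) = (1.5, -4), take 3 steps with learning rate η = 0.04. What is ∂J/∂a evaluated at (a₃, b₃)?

∇J = (10a + b, a + 2b)
(a₁, b₁) = (1.5, -4) − 0.04·(11, -6.5) = (1.06, -3.74)
(a₂, b₂) = (1.06, -3.74) − 0.04·(6.86, -6.42) = (0.7856, -3.4832)
(a₃, b₃) = (0.7856, -3.4832) − 0.04·(4.3728, -6.1808) = (0.610688, -3.235968)
∂J/∂a at (0.610688, -3.235968) = 2.870912

2.870912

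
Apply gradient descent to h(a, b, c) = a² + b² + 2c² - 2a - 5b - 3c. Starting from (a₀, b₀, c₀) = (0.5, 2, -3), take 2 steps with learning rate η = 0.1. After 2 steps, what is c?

∇h = (2a - 2, 2b - 5, 4c - 3)
(a₁, b₁, c₁) = (0.5, 2, -3) − 0.1·(-1, -1, -15) = (0.6, 2.1, -1.5)
(a₂, b₂, c₂) = (0.6, 2.1, -1.5) − 0.1·(-0.8, -0.8, -9) = (0.68, 2.18, -0.6)
c = -0.6

-0.6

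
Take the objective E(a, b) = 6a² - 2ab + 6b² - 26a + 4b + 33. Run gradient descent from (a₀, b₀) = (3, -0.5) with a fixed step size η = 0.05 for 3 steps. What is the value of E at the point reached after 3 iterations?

∇E = (12a - 2b - 26, -2a + 12b + 4)
Step 1: at (3, -0.5), ∇E = (11, -8) → (3, -0.5) − 0.05·(11, -8) = (2.45, -0.1)
Step 2: at (2.45, -0.1), ∇E = (3.6, -2.1) → (2.45, -0.1) − 0.05·(3.6, -2.1) = (2.27, 0.005)
Step 3: at (2.27, 0.005), ∇E = (1.23, -0.48) → (2.27, 0.005) − 0.05·(1.23, -0.48) = (2.2085, 0.029)
E(2.2085, 0.029) = 4.8367865

4.8367865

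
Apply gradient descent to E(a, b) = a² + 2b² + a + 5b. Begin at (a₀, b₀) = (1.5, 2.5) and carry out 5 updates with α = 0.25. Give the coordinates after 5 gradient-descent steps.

(-0.4375, -1.25)

∇E = (2a + 1, 4b + 5)
(a₁, b₁) = (1.5, 2.5) − 0.25·(4, 15) = (0.5, -1.25)
(a₂, b₂) = (0.5, -1.25) − 0.25·(2, 0) = (0, -1.25)
(a₃, b₃) = (0, -1.25) − 0.25·(1, 0) = (-0.25, -1.25)
(a₄, b₄) = (-0.25, -1.25) − 0.25·(0.5, 0) = (-0.375, -1.25)
(a₅, b₅) = (-0.375, -1.25) − 0.25·(0.25, 0) = (-0.4375, -1.25)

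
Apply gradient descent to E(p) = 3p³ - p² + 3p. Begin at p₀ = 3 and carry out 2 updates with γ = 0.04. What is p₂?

-0.254784

E′(p) = 9p² - 2p + 3
p₁ = 3 − 0.04·78 = -0.12
p₂ = -0.12 − 0.04·3.3696 = -0.254784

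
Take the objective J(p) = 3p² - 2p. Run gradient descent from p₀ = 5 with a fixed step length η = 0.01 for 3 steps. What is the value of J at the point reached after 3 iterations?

J′(p) = 6p - 2
p₁ = 5 − 0.01·28 = 4.72
p₂ = 4.72 − 0.01·26.32 = 4.4568
p₃ = 4.4568 − 0.01·24.7408 = 4.209392
J(4.209392) = 44.738159028992

44.738159028992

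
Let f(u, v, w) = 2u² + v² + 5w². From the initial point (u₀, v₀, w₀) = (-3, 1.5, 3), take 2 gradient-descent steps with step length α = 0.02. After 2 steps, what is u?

-2.5392

∇f = (4u, 2v, 10w)
Step 1: at (-3, 1.5, 3), ∇f = (-12, 3, 30) → (-3, 1.5, 3) − 0.02·(-12, 3, 30) = (-2.76, 1.44, 2.4)
Step 2: at (-2.76, 1.44, 2.4), ∇f = (-11.04, 2.88, 24) → (-2.76, 1.44, 2.4) − 0.02·(-11.04, 2.88, 24) = (-2.5392, 1.3824, 1.92)
u = -2.5392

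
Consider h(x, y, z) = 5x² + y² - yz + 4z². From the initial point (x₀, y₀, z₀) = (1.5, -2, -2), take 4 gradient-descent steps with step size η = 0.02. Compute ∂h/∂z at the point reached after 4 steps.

-7.113464

∇h = (10x, 2y - z, -y + 8z)
Step 1: at (1.5, -2, -2), ∇h = (15, -2, -14) → (1.5, -2, -2) − 0.02·(15, -2, -14) = (1.2, -1.96, -1.72)
Step 2: at (1.2, -1.96, -1.72), ∇h = (12, -2.2, -11.8) → (1.2, -1.96, -1.72) − 0.02·(12, -2.2, -11.8) = (0.96, -1.916, -1.484)
Step 3: at (0.96, -1.916, -1.484), ∇h = (9.6, -2.348, -9.956) → (0.96, -1.916, -1.484) − 0.02·(9.6, -2.348, -9.956) = (0.768, -1.86904, -1.28488)
Step 4: at (0.768, -1.86904, -1.28488), ∇h = (7.68, -2.4532, -8.41) → (0.768, -1.86904, -1.28488) − 0.02·(7.68, -2.4532, -8.41) = (0.6144, -1.819976, -1.11668)
∂h/∂z at (0.6144, -1.819976, -1.11668) = -7.113464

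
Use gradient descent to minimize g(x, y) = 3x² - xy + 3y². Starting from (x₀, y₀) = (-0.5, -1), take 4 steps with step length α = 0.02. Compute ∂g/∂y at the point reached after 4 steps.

∇g = (6x - y, -x + 6y)
(x₁, y₁) = (-0.5, -1) − 0.02·(-2, -5.5) = (-0.46, -0.89)
(x₂, y₂) = (-0.46, -0.89) − 0.02·(-1.87, -4.88) = (-0.4226, -0.7924)
(x₃, y₃) = (-0.4226, -0.7924) − 0.02·(-1.7432, -4.3318) = (-0.387736, -0.705764)
(x₄, y₄) = (-0.387736, -0.705764) − 0.02·(-1.620652, -3.846848) = (-0.35532296, -0.62882704)
∂g/∂y at (-0.35532296, -0.62882704) = -3.41763928

-3.41763928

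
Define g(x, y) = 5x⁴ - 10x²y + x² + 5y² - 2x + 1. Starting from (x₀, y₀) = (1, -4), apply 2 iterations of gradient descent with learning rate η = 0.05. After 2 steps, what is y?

7.25

∇g = (20x³ - 20xy + 2x - 2, -10x² + 10y)
(x₁, y₁) = (1, -4) − 0.05·(100, -50) = (-4, -1.5)
(x₂, y₂) = (-4, -1.5) − 0.05·(-1410, -175) = (66.5, 7.25)
y = 7.25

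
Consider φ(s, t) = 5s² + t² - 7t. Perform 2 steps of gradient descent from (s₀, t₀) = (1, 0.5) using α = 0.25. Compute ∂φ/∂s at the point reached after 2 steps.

∇φ = (10s, 2t - 7)
Step 1: at (1, 0.5), ∇φ = (10, -6) → (1, 0.5) − 0.25·(10, -6) = (-1.5, 2)
Step 2: at (-1.5, 2), ∇φ = (-15, -3) → (-1.5, 2) − 0.25·(-15, -3) = (2.25, 2.75)
∂φ/∂s at (2.25, 2.75) = 22.5

22.5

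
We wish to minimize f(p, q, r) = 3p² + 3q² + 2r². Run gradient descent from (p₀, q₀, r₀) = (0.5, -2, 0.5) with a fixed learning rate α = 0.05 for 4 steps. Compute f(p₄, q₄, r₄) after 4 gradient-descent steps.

0.8188982075

∇f = (6p, 6q, 4r)
(p₁, q₁, r₁) = (0.5, -2, 0.5) − 0.05·(3, -12, 2) = (0.35, -1.4, 0.4)
(p₂, q₂, r₂) = (0.35, -1.4, 0.4) − 0.05·(2.1, -8.4, 1.6) = (0.245, -0.98, 0.32)
(p₃, q₃, r₃) = (0.245, -0.98, 0.32) − 0.05·(1.47, -5.88, 1.28) = (0.1715, -0.686, 0.256)
(p₄, q₄, r₄) = (0.1715, -0.686, 0.256) − 0.05·(1.029, -4.116, 1.024) = (0.12005, -0.4802, 0.2048)
f(0.12005, -0.4802, 0.2048) = 0.8188982075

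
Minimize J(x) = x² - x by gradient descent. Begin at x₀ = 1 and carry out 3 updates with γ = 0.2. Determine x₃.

0.608

J′(x) = 2x - 1
x₁ = 1 − 0.2·1 = 0.8
x₂ = 0.8 − 0.2·0.6 = 0.68
x₃ = 0.68 − 0.2·0.36 = 0.608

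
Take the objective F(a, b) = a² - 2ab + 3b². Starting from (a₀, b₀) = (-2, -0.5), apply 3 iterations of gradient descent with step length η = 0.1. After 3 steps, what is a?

-1.3

∇F = (2a - 2b, -2a + 6b)
Step 1: at (-2, -0.5), ∇F = (-3, 1) → (-2, -0.5) − 0.1·(-3, 1) = (-1.7, -0.6)
Step 2: at (-1.7, -0.6), ∇F = (-2.2, -0.2) → (-1.7, -0.6) − 0.1·(-2.2, -0.2) = (-1.48, -0.58)
Step 3: at (-1.48, -0.58), ∇F = (-1.8, -0.52) → (-1.48, -0.58) − 0.1·(-1.8, -0.52) = (-1.3, -0.528)
a = -1.3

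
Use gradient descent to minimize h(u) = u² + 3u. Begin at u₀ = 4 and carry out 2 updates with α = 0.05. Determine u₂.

2.955

h′(u) = 2u + 3
u₁ = 4 − 0.05·11 = 3.45
u₂ = 3.45 − 0.05·9.9 = 2.955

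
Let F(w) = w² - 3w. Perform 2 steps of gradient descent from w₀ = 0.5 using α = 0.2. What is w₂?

1.14

F′(w) = 2w - 3
Step 1: F′(0.5) = -2; w₁ = 0.5 − 0.2·(-2) = 0.9
Step 2: F′(0.9) = -1.2; w₂ = 0.9 − 0.2·(-1.2) = 1.14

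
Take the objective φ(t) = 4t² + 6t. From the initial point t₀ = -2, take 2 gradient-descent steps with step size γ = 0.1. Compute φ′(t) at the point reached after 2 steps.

-0.4

φ′(t) = 8t + 6
Step 1: φ′(-2) = -10; t₁ = -2 − 0.1·(-10) = -1
Step 2: φ′(-1) = -2; t₂ = -1 − 0.1·(-2) = -0.8
φ′(t) at (-0.8) = -0.4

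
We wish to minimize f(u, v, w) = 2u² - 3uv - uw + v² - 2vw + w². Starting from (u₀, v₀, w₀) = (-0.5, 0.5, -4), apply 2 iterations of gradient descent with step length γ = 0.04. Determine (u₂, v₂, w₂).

(-0.5736, -0.2816, -3.3816)

∇f = (4u - 3v - w, -3u + 2v - 2w, -u - 2v + 2w)
(u₁, v₁, w₁) = (-0.5, 0.5, -4) − 0.04·(0.5, 10.5, -8.5) = (-0.52, 0.08, -3.66)
(u₂, v₂, w₂) = (-0.52, 0.08, -3.66) − 0.04·(1.34, 9.04, -6.96) = (-0.5736, -0.2816, -3.3816)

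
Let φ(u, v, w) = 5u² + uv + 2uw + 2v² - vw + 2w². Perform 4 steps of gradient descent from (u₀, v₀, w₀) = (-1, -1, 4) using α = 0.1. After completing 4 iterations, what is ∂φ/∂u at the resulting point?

∇φ = (10u + v + 2w, u + 4v - w, 2u - v + 4w)
Step 1: at (-1, -1, 4), ∇φ = (-3, -9, 15) → (-1, -1, 4) − 0.1·(-3, -9, 15) = (-0.7, -0.1, 2.5)
Step 2: at (-0.7, -0.1, 2.5), ∇φ = (-2.1, -3.6, 8.7) → (-0.7, -0.1, 2.5) − 0.1·(-2.1, -3.6, 8.7) = (-0.49, 0.26, 1.63)
Step 3: at (-0.49, 0.26, 1.63), ∇φ = (-1.38, -1.08, 5.28) → (-0.49, 0.26, 1.63) − 0.1·(-1.38, -1.08, 5.28) = (-0.352, 0.368, 1.102)
Step 4: at (-0.352, 0.368, 1.102), ∇φ = (-0.948, 0.018, 3.336) → (-0.352, 0.368, 1.102) − 0.1·(-0.948, 0.018, 3.336) = (-0.2572, 0.3662, 0.7684)
∂φ/∂u at (-0.2572, 0.3662, 0.7684) = -0.669

-0.669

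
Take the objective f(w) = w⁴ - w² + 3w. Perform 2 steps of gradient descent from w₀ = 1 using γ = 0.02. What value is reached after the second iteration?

0.81768

f′(w) = 4w³ - 2w + 3
w₁ = 1 − 0.02·5 = 0.9
w₂ = 0.9 − 0.02·4.116 = 0.81768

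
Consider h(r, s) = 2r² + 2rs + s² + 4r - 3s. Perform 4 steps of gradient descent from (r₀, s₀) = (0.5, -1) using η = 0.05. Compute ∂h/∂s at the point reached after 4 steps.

-3.8048

∇h = (4r + 2s + 4, 2r + 2s - 3)
(r₁, s₁) = (0.5, -1) − 0.05·(4, -4) = (0.3, -0.8)
(r₂, s₂) = (0.3, -0.8) − 0.05·(3.6, -4) = (0.12, -0.6)
(r₃, s₃) = (0.12, -0.6) − 0.05·(3.28, -3.96) = (-0.044, -0.402)
(r₄, s₄) = (-0.044, -0.402) − 0.05·(3.02, -3.892) = (-0.195, -0.2074)
∂h/∂s at (-0.195, -0.2074) = -3.8048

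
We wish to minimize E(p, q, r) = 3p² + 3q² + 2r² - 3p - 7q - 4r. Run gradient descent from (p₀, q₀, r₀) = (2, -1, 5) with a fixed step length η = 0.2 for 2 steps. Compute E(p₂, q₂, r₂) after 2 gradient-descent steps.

-6.7488

∇E = (6p - 3, 6q - 7, 4r - 4)
(p₁, q₁, r₁) = (2, -1, 5) − 0.2·(9, -13, 16) = (0.2, 1.6, 1.8)
(p₂, q₂, r₂) = (0.2, 1.6, 1.8) − 0.2·(-1.8, 2.6, 3.2) = (0.56, 1.08, 1.16)
E(0.56, 1.08, 1.16) = -6.7488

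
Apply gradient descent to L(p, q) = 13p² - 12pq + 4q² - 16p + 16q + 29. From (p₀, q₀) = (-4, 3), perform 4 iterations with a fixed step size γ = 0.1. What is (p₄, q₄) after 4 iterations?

∇L = (26p - 12q - 16, -12p + 8q + 16)
Step 1: at (-4, 3), ∇L = (-156, 88) → (-4, 3) − 0.1·(-156, 88) = (11.6, -5.8)
Step 2: at (11.6, -5.8), ∇L = (355.2, -169.6) → (11.6, -5.8) − 0.1·(355.2, -169.6) = (-23.92, 11.16)
Step 3: at (-23.92, 11.16), ∇L = (-771.84, 392.32) → (-23.92, 11.16) − 0.1·(-771.84, 392.32) = (53.264, -28.072)
Step 4: at (53.264, -28.072), ∇L = (1705.728, -847.744) → (53.264, -28.072) − 0.1·(1705.728, -847.744) = (-117.3088, 56.7024)

(-117.3088, 56.7024)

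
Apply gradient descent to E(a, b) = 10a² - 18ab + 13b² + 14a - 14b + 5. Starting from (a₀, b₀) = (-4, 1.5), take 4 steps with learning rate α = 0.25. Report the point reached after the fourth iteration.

(-15804.90625, 18656.53125)

∇E = (20a - 18b + 14, -18a + 26b - 14)
Step 1: at (-4, 1.5), ∇E = (-93, 97) → (-4, 1.5) − 0.25·(-93, 97) = (19.25, -22.75)
Step 2: at (19.25, -22.75), ∇E = (808.5, -952) → (19.25, -22.75) − 0.25·(808.5, -952) = (-182.875, 215.25)
Step 3: at (-182.875, 215.25), ∇E = (-7518, 8874.25) → (-182.875, 215.25) − 0.25·(-7518, 8874.25) = (1696.625, -2003.3125)
Step 4: at (1696.625, -2003.3125), ∇E = (70006.125, -82639.375) → (1696.625, -2003.3125) − 0.25·(70006.125, -82639.375) = (-15804.90625, 18656.53125)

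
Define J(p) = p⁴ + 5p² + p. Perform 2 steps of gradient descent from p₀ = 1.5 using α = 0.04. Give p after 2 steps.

0.14675712

J′(p) = 4p³ + 10p + 1
p₁ = 1.5 − 0.04·29.5 = 0.32
p₂ = 0.32 − 0.04·4.331072 = 0.14675712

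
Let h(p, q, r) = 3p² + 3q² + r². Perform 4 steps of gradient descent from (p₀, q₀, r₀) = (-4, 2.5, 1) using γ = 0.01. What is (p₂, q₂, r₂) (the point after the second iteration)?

(-3.5344, 2.209, 0.9604)

∇h = (6p, 6q, 2r)
Step 1: at (-4, 2.5, 1), ∇h = (-24, 15, 2) → (-4, 2.5, 1) − 0.01·(-24, 15, 2) = (-3.76, 2.35, 0.98)
Step 2: at (-3.76, 2.35, 0.98), ∇h = (-22.56, 14.1, 1.96) → (-3.76, 2.35, 0.98) − 0.01·(-22.56, 14.1, 1.96) = (-3.5344, 2.209, 0.9604)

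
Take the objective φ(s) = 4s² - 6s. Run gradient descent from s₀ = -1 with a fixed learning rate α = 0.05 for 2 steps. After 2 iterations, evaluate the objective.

φ′(s) = 8s - 6
Step 1: φ′(-1) = -14; s₁ = -1 − 0.05·(-14) = -0.3
Step 2: φ′(-0.3) = -8.4; s₂ = -0.3 − 0.05·(-8.4) = 0.12
φ(0.12) = -0.6624

-0.6624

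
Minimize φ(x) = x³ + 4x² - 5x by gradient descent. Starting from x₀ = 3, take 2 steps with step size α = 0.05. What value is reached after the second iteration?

φ′(x) = 3x² + 8x - 5
Step 1: φ′(3) = 46; x₁ = 3 − 0.05·46 = 0.7
Step 2: φ′(0.7) = 2.07; x₂ = 0.7 − 0.05·2.07 = 0.5965

0.5965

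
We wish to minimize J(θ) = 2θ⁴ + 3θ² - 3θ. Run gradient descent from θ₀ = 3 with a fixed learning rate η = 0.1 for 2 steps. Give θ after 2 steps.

J′(θ) = 8θ³ + 6θ - 3
θ₁ = 3 − 0.1·231 = -20.1
θ₂ = -20.1 − 0.1·(-65088.408) = 6488.7408

6488.7408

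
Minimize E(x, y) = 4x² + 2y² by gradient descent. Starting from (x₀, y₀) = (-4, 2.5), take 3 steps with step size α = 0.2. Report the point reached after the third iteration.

(0.864, 0.02)

∇E = (8x, 4y)
Step 1: at (-4, 2.5), ∇E = (-32, 10) → (-4, 2.5) − 0.2·(-32, 10) = (2.4, 0.5)
Step 2: at (2.4, 0.5), ∇E = (19.2, 2) → (2.4, 0.5) − 0.2·(19.2, 2) = (-1.44, 0.1)
Step 3: at (-1.44, 0.1), ∇E = (-11.52, 0.4) → (-1.44, 0.1) − 0.2·(-11.52, 0.4) = (0.864, 0.02)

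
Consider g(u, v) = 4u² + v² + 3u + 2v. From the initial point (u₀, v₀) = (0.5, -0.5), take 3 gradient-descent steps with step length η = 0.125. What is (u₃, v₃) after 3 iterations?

(-0.375, -0.7890625)

∇g = (8u + 3, 2v + 2)
Step 1: at (0.5, -0.5), ∇g = (7, 1) → (0.5, -0.5) − 0.125·(7, 1) = (-0.375, -0.625)
Step 2: at (-0.375, -0.625), ∇g = (0, 0.75) → (-0.375, -0.625) − 0.125·(0, 0.75) = (-0.375, -0.71875)
Step 3: at (-0.375, -0.71875), ∇g = (0, 0.5625) → (-0.375, -0.71875) − 0.125·(0, 0.5625) = (-0.375, -0.7890625)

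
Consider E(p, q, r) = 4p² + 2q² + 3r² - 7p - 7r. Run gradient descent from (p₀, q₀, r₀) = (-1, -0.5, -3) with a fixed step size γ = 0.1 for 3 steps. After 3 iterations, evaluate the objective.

-6.908272

∇E = (8p - 7, 4q, 6r - 7)
Step 1: at (-1, -0.5, -3), ∇E = (-15, -2, -25) → (-1, -0.5, -3) − 0.1·(-15, -2, -25) = (0.5, -0.3, -0.5)
Step 2: at (0.5, -0.3, -0.5), ∇E = (-3, -1.2, -10) → (0.5, -0.3, -0.5) − 0.1·(-3, -1.2, -10) = (0.8, -0.18, 0.5)
Step 3: at (0.8, -0.18, 0.5), ∇E = (-0.6, -0.72, -4) → (0.8, -0.18, 0.5) − 0.1·(-0.6, -0.72, -4) = (0.86, -0.108, 0.9)
E(0.86, -0.108, 0.9) = -6.908272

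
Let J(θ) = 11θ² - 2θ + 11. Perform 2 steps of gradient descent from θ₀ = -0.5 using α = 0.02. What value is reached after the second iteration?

J′(θ) = 22θ - 2
Step 1: J′(-0.5) = -13; θ₁ = -0.5 − 0.02·(-13) = -0.24
Step 2: J′(-0.24) = -7.28; θ₂ = -0.24 − 0.02·(-7.28) = -0.0944

-0.0944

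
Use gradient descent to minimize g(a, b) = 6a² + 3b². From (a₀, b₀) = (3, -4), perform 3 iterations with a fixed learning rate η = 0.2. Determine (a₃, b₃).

(-8.232, 0.032)

∇g = (12a, 6b)
Step 1: at (3, -4), ∇g = (36, -24) → (3, -4) − 0.2·(36, -24) = (-4.2, 0.8)
Step 2: at (-4.2, 0.8), ∇g = (-50.4, 4.8) → (-4.2, 0.8) − 0.2·(-50.4, 4.8) = (5.88, -0.16)
Step 3: at (5.88, -0.16), ∇g = (70.56, -0.96) → (5.88, -0.16) − 0.2·(70.56, -0.96) = (-8.232, 0.032)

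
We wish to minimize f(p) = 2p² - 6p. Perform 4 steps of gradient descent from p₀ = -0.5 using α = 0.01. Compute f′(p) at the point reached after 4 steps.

-6.79477248

f′(p) = 4p - 6
Step 1: f′(-0.5) = -8; p₁ = -0.5 − 0.01·(-8) = -0.42
Step 2: f′(-0.42) = -7.68; p₂ = -0.42 − 0.01·(-7.68) = -0.3432
Step 3: f′(-0.3432) = -7.3728; p₃ = -0.3432 − 0.01·(-7.3728) = -0.269472
Step 4: f′(-0.269472) = -7.077888; p₄ = -0.269472 − 0.01·(-7.077888) = -0.19869312
f′(p) at (-0.19869312) = -6.79477248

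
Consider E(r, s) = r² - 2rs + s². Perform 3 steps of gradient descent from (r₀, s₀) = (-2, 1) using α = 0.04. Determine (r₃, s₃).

∇E = (2r - 2s, -2r + 2s)
Step 1: at (-2, 1), ∇E = (-6, 6) → (-2, 1) − 0.04·(-6, 6) = (-1.76, 0.76)
Step 2: at (-1.76, 0.76), ∇E = (-5.04, 5.04) → (-1.76, 0.76) − 0.04·(-5.04, 5.04) = (-1.5584, 0.5584)
Step 3: at (-1.5584, 0.5584), ∇E = (-4.2336, 4.2336) → (-1.5584, 0.5584) − 0.04·(-4.2336, 4.2336) = (-1.389056, 0.389056)

(-1.389056, 0.389056)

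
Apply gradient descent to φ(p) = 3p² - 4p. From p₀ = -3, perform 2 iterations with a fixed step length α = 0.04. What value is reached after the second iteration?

φ′(p) = 6p - 4
p₁ = -3 − 0.04·(-22) = -2.12
p₂ = -2.12 − 0.04·(-16.72) = -1.4512

-1.4512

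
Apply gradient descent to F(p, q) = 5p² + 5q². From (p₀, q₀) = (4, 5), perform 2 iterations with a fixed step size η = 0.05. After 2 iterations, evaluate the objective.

∇F = (10p, 10q)
(p₁, q₁) = (4, 5) − 0.05·(40, 50) = (2, 2.5)
(p₂, q₂) = (2, 2.5) − 0.05·(20, 25) = (1, 1.25)
F(1, 1.25) = 12.8125

12.8125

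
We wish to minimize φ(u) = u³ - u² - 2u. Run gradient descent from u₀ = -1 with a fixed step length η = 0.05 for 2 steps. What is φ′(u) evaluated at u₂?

φ′(u) = 3u² - 2u - 2
Step 1: φ′(-1) = 3; u₁ = -1 − 0.05·3 = -1.15
Step 2: φ′(-1.15) = 4.2675; u₂ = -1.15 − 0.05·4.2675 = -1.363375
φ′(u) at (-1.363375) = 6.303124171875

6.303124171875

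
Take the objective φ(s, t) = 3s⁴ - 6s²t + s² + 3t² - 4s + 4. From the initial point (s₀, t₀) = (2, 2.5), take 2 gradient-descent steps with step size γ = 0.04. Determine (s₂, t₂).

∇φ = (12s³ - 12st + 2s - 4, -6s² + 6t)
(s₁, t₁) = (2, 2.5) − 0.04·(36, -9) = (0.56, 2.86)
(s₂, t₂) = (0.56, 2.86) − 0.04·(-19.991808, 15.2784) = (1.35967232, 2.248864)

(1.35967232, 2.248864)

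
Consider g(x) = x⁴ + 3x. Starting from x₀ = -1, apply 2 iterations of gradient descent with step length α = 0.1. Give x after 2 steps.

-0.9084

g′(x) = 4x³ + 3
x₁ = -1 − 0.1·(-1) = -0.9
x₂ = -0.9 − 0.1·0.084 = -0.9084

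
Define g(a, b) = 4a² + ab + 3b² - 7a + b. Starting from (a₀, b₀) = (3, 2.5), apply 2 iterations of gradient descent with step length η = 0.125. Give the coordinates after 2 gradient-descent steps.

∇g = (8a + b - 7, a + 6b + 1)
Step 1: at (3, 2.5), ∇g = (19.5, 19) → (3, 2.5) − 0.125·(19.5, 19) = (0.5625, 0.125)
Step 2: at (0.5625, 0.125), ∇g = (-2.375, 2.3125) → (0.5625, 0.125) − 0.125·(-2.375, 2.3125) = (0.859375, -0.1640625)

(0.859375, -0.1640625)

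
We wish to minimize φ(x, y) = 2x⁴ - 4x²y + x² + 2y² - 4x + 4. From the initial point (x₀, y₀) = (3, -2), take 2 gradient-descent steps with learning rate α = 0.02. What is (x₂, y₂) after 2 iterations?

(0.26649088, -0.599808)

∇φ = (8x³ - 8xy + 2x - 4, -4x² + 4y)
Step 1: at (3, -2), ∇φ = (266, -44) → (3, -2) − 0.02·(266, -44) = (-2.32, -1.12)
Step 2: at (-2.32, -1.12), ∇φ = (-129.324544, -26.0096) → (-2.32, -1.12) − 0.02·(-129.324544, -26.0096) = (0.26649088, -0.599808)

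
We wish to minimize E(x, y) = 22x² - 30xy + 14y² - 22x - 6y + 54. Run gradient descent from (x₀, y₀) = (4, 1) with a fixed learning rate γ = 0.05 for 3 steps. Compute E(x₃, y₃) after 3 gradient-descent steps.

∇E = (44x - 30y - 22, -30x + 28y - 6)
(x₁, y₁) = (4, 1) − 0.05·(124, -98) = (-2.2, 5.9)
(x₂, y₂) = (-2.2, 5.9) − 0.05·(-295.8, 225.2) = (12.59, -5.36)
(x₃, y₃) = (12.59, -5.36) − 0.05·(692.76, -533.78) = (-22.048, 21.329)
E(-22.048, 21.329) = 31582.417822

31582.417822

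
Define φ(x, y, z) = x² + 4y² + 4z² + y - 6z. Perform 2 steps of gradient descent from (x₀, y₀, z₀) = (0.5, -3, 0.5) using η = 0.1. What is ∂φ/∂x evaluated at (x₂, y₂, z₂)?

0.64

∇φ = (2x, 8y + 1, 8z - 6)
(x₁, y₁, z₁) = (0.5, -3, 0.5) − 0.1·(1, -23, -2) = (0.4, -0.7, 0.7)
(x₂, y₂, z₂) = (0.4, -0.7, 0.7) − 0.1·(0.8, -4.6, -0.4) = (0.32, -0.24, 0.74)
∂φ/∂x at (0.32, -0.24, 0.74) = 0.64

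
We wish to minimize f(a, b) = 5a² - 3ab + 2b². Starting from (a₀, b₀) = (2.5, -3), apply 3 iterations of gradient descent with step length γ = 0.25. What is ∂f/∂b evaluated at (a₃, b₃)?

∇f = (10a - 3b, -3a + 4b)
(a₁, b₁) = (2.5, -3) − 0.25·(34, -19.5) = (-6, 1.875)
(a₂, b₂) = (-6, 1.875) − 0.25·(-65.625, 25.5) = (10.40625, -4.5)
(a₃, b₃) = (10.40625, -4.5) − 0.25·(117.5625, -49.21875) = (-18.984375, 7.8046875)
∂f/∂b at (-18.984375, 7.8046875) = 88.171875

88.171875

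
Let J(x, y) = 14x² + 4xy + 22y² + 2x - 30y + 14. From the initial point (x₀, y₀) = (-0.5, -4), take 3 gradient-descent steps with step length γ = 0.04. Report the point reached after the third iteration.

(0.370656, 2.99392)

∇J = (28x + 4y + 2, 4x + 44y - 30)
Step 1: at (-0.5, -4), ∇J = (-28, -208) → (-0.5, -4) − 0.04·(-28, -208) = (0.62, 4.32)
Step 2: at (0.62, 4.32), ∇J = (36.64, 162.56) → (0.62, 4.32) − 0.04·(36.64, 162.56) = (-0.8456, -2.1824)
Step 3: at (-0.8456, -2.1824), ∇J = (-30.4064, -129.408) → (-0.8456, -2.1824) − 0.04·(-30.4064, -129.408) = (0.370656, 2.99392)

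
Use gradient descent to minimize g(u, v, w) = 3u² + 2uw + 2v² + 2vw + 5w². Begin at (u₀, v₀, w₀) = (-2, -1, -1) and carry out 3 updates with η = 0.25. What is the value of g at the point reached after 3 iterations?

∇g = (6u + 2w, 4v + 2w, 2u + 2v + 10w)
(u₁, v₁, w₁) = (-2, -1, -1) − 0.25·(-14, -6, -16) = (1.5, 0.5, 3)
(u₂, v₂, w₂) = (1.5, 0.5, 3) − 0.25·(15, 8, 34) = (-2.25, -1.5, -5.5)
(u₃, v₃, w₃) = (-2.25, -1.5, -5.5) − 0.25·(-24.5, -17, -62.5) = (3.875, 2.75, 10.125)
g(3.875, 2.75, 10.125) = 706.90625

706.90625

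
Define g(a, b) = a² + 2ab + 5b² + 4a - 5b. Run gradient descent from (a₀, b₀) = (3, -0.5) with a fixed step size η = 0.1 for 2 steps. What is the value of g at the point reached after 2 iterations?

∇g = (2a + 2b + 4, 2a + 10b - 5)
Step 1: at (3, -0.5), ∇g = (9, -4) → (3, -0.5) − 0.1·(9, -4) = (2.1, -0.1)
Step 2: at (2.1, -0.1), ∇g = (8, -1.8) → (2.1, -0.1) − 0.1·(8, -1.8) = (1.3, 0.08)
g(1.3, 0.08) = 6.73

6.73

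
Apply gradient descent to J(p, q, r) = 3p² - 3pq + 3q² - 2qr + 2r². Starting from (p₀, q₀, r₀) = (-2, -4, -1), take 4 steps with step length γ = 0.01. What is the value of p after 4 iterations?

-1.97353808

∇J = (6p - 3q, -3p + 6q - 2r, -2q + 4r)
(p₁, q₁, r₁) = (-2, -4, -1) − 0.01·(0, -16, 4) = (-2, -3.84, -1.04)
(p₂, q₂, r₂) = (-2, -3.84, -1.04) − 0.01·(-0.48, -14.96, 3.52) = (-1.9952, -3.6904, -1.0752)
(p₃, q₃, r₃) = (-1.9952, -3.6904, -1.0752) − 0.01·(-0.9, -14.0064, 3.08) = (-1.9862, -3.550336, -1.106)
(p₄, q₄, r₄) = (-1.9862, -3.550336, -1.106) − 0.01·(-1.266192, -13.131416, 2.676672) = (-1.97353808, -3.41902184, -1.13276672)
p = -1.97353808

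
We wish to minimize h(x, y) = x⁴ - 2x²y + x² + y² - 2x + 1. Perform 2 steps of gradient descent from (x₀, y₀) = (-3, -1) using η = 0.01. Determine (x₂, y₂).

∇h = (4x³ - 4xy + 2x - 2, -2x² + 2y)
Step 1: at (-3, -1), ∇h = (-128, -20) → (-3, -1) − 0.01·(-128, -20) = (-1.72, -0.8)
Step 2: at (-1.72, -0.8), ∇h = (-31.297792, -7.5168) → (-1.72, -0.8) − 0.01·(-31.297792, -7.5168) = (-1.40702208, -0.724832)

(-1.40702208, -0.724832)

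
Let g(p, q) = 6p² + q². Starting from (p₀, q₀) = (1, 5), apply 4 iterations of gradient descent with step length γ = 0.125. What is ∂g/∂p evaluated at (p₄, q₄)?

0.75

∇g = (12p, 2q)
(p₁, q₁) = (1, 5) − 0.125·(12, 10) = (-0.5, 3.75)
(p₂, q₂) = (-0.5, 3.75) − 0.125·(-6, 7.5) = (0.25, 2.8125)
(p₃, q₃) = (0.25, 2.8125) − 0.125·(3, 5.625) = (-0.125, 2.109375)
(p₄, q₄) = (-0.125, 2.109375) − 0.125·(-1.5, 4.21875) = (0.0625, 1.58203125)
∂g/∂p at (0.0625, 1.58203125) = 0.75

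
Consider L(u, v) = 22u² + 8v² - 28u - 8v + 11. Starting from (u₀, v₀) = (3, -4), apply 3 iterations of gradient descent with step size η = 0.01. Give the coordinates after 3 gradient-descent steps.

(1.051456, -2.167168)

∇L = (44u - 28, 16v - 8)
Step 1: at (3, -4), ∇L = (104, -72) → (3, -4) − 0.01·(104, -72) = (1.96, -3.28)
Step 2: at (1.96, -3.28), ∇L = (58.24, -60.48) → (1.96, -3.28) − 0.01·(58.24, -60.48) = (1.3776, -2.6752)
Step 3: at (1.3776, -2.6752), ∇L = (32.6144, -50.8032) → (1.3776, -2.6752) − 0.01·(32.6144, -50.8032) = (1.051456, -2.167168)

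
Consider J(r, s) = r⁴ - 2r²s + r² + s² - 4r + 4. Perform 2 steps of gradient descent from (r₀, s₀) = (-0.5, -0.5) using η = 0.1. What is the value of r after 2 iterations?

∇J = (4r³ - 4rs + 2r - 4, -2r² + 2s)
Step 1: at (-0.5, -0.5), ∇J = (-6.5, -1.5) → (-0.5, -0.5) − 0.1·(-6.5, -1.5) = (0.15, -0.35)
Step 2: at (0.15, -0.35), ∇J = (-3.4765, -0.745) → (0.15, -0.35) − 0.1·(-3.4765, -0.745) = (0.49765, -0.2755)
r = 0.49765

0.49765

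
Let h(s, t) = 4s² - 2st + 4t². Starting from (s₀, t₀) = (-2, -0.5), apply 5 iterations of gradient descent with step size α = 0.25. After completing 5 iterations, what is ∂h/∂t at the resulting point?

-56.71875

∇h = (8s - 2t, -2s + 8t)
(s₁, t₁) = (-2, -0.5) − 0.25·(-15, 0) = (1.75, -0.5)
(s₂, t₂) = (1.75, -0.5) − 0.25·(15, -7.5) = (-2, 1.375)
(s₃, t₃) = (-2, 1.375) − 0.25·(-18.75, 15) = (2.6875, -2.375)
(s₄, t₄) = (2.6875, -2.375) − 0.25·(26.25, -24.375) = (-3.875, 3.71875)
(s₅, t₅) = (-3.875, 3.71875) − 0.25·(-38.4375, 37.5) = (5.734375, -5.65625)
∂h/∂t at (5.734375, -5.65625) = -56.71875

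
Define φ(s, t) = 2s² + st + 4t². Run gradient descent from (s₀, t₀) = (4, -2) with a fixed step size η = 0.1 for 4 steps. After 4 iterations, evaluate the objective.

∇φ = (4s + t, s + 8t)
(s₁, t₁) = (4, -2) − 0.1·(14, -12) = (2.6, -0.8)
(s₂, t₂) = (2.6, -0.8) − 0.1·(9.6, -3.8) = (1.64, -0.42)
(s₃, t₃) = (1.64, -0.42) − 0.1·(6.14, -1.72) = (1.026, -0.248)
(s₄, t₄) = (1.026, -0.248) − 0.1·(3.856, -0.958) = (0.6404, -0.1522)
φ(0.6404, -0.1522) = 0.8154148

0.8154148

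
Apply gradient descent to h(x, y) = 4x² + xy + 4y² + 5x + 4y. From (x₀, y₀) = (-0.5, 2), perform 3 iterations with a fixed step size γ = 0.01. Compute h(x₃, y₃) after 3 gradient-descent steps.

∇h = (8x + y + 5, x + 8y + 4)
Step 1: at (-0.5, 2), ∇h = (3, 19.5) → (-0.5, 2) − 0.01·(3, 19.5) = (-0.53, 1.805)
Step 2: at (-0.53, 1.805), ∇h = (2.565, 17.91) → (-0.53, 1.805) − 0.01·(2.565, 17.91) = (-0.55565, 1.6259)
Step 3: at (-0.55565, 1.6259), ∇h = (2.1807, 16.45155) → (-0.55565, 1.6259) − 0.01·(2.1807, 16.45155) = (-0.577457, 1.4613845)
h(-0.577457, 1.4613845) = 11.9907712655405

11.9907712655405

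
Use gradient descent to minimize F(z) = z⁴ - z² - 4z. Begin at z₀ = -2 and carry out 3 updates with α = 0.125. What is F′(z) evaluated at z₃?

-3.5625

F′(z) = 4z³ - 2z - 4
z₁ = -2 − 0.125·(-32) = 2
z₂ = 2 − 0.125·24 = -1
z₃ = -1 − 0.125·(-6) = -0.25
F′(z) at (-0.25) = -3.5625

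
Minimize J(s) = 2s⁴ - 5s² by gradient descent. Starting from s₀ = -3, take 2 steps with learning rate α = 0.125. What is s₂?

-8258.203125

J′(s) = 8s³ - 10s
Step 1: J′(-3) = -186; s₁ = -3 − 0.125·(-186) = 20.25
Step 2: J′(20.25) = 66227.625; s₂ = 20.25 − 0.125·66227.625 = -8258.203125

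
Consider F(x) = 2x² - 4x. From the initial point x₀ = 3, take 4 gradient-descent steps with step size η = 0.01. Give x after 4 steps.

2.69869312

F′(x) = 4x - 4
Step 1: F′(3) = 8; x₁ = 3 − 0.01·8 = 2.92
Step 2: F′(2.92) = 7.68; x₂ = 2.92 − 0.01·7.68 = 2.8432
Step 3: F′(2.8432) = 7.3728; x₃ = 2.8432 − 0.01·7.3728 = 2.769472
Step 4: F′(2.769472) = 7.077888; x₄ = 2.769472 − 0.01·7.077888 = 2.69869312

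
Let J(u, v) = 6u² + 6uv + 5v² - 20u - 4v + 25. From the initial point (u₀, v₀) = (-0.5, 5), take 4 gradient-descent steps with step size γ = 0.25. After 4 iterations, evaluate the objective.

∇J = (12u + 6v - 20, 6u + 10v - 4)
(u₁, v₁) = (-0.5, 5) − 0.25·(4, 43) = (-1.5, -5.75)
(u₂, v₂) = (-1.5, -5.75) − 0.25·(-72.5, -70.5) = (16.625, 11.875)
(u₃, v₃) = (16.625, 11.875) − 0.25·(250.75, 214.5) = (-46.0625, -41.75)
(u₄, v₄) = (-46.0625, -41.75) − 0.25·(-823.25, -697.875) = (159.75, 132.71875)
J(159.75, 132.71875) = 364701.7548828125

364701.7548828125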